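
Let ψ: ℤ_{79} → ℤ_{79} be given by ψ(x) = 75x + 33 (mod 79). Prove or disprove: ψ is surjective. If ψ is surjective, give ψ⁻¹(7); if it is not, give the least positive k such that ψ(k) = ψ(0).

Since gcd(75, 79) = 1, 75 is invertible modulo 79. Euclid's algorithm: 79 = 1·75 + 4, 75 = 18·4 + 3, 4 = 1·3 + 1; back-substituting gives 1 = 59·75 − 56·79, so 75⁻¹ ≡ 59 (mod 79).
Then y ↦ 59(y − 33) is a two-sided inverse to ψ, so every y ∈ ℤ_{79} has a preimage.
Therefore ψ is surjective.
Since ψ is surjective, we find ψ⁻¹(7): we need 75x ≡ 7 − 33 ≡ 53 (mod 79). Using 75⁻¹ = 59: x ≡ 59·53 = 3127 = 39·79 + 46, so x = 46.
Check: ψ(46) = 75·46 + 33 = 3483 = 44·79 + 7 ≡ 7 (mod 79).

46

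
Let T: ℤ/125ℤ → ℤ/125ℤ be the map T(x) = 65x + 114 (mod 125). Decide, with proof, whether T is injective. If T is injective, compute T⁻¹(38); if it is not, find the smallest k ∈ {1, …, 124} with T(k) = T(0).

25

We have gcd(65, 125) = 5 > 1. Taking x_1 = 0 and x_2 = 25: T(0) = 114 and T(25) = 65·25 + 114 = 1739 ≡ 114 (mod 125).
So T(0) = T(25) while 0 ≠ 25, therefore T is not injective.
Since T is not injective, we find the least positive k with T(k) = T(0): this means 65k ≡ 0 (mod 125), i.e. 125 ∣ 65k. Since gcd(65, 125) = 5, dividing through by 5 this holds exactly when 25 ∣ 13k, and as gcd(13, 25) = 1, exactly when 25 ∣ k.
The smallest positive such k is 25.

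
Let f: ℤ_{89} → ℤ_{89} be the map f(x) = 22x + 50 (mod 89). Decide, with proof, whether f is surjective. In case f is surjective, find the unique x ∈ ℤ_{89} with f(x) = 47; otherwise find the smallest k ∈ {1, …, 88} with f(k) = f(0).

Since gcd(22, 89) = 1, 22 is invertible modulo 89. Euclid's algorithm: 89 = 4·22 + 1; back-substituting gives 1 = 85·22 − 21·89, so 22⁻¹ ≡ 85 (mod 89).
Then y ↦ 85(y − 50) is a two-sided inverse to f, so every y ∈ ℤ_{89} has a preimage.
So f is surjective.
Since f is surjective, we compute f⁻¹(47): solve 22x + 50 ≡ 47 (mod 89), i.e. 22x ≡ 86 (mod 89).
Multiplying by 22⁻¹ = 85 gives x ≡ 85·86 = 7310 = 82·89 + 12 ≡ 12 (mod 89).
Check: f(12) = 22·12 + 50 = 314 = 3·89 + 47 ≡ 47 (mod 89).

12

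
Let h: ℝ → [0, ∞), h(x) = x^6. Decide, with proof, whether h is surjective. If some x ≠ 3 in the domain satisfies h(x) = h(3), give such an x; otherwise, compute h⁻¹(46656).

-3

For any y ∈ [0, ∞), x = y^{1/6} ∈ ℝ satisfies x^6 = y, so h is surjective.
For the follow-up, such an x exists: taking x = −3 ∈ ℝ gives h(−3) = 729 = h(3) with −3 ≠ 3.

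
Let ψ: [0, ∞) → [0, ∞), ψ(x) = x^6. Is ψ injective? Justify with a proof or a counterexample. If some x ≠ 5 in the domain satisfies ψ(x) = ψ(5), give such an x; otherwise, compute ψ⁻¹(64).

On [0, ∞), x ↦ x^6 is strictly increasing, so ψ(u) = ψ(v) forces u = v. Thus ψ is injective.
Since x ↦ x^6 is strictly increasing on [0, ∞), it is injective there, so no x ≠ 5 in the domain has ψ(x) = ψ(5). We therefore compute ψ⁻¹(64) = 64^{1/6} = 2 (indeed 2^6 = 64).

2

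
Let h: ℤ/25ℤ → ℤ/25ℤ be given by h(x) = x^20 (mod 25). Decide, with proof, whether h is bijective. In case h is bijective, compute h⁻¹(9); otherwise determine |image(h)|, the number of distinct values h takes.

2

h(1) = 1^20 = 1.
h(2): Repeated squaring mod 25: 2^1 ≡ 2, 2^2 ≡ 2² = 4, 2^4 ≡ 4² = 16, 2^8 ≡ 16² = 256 ≡ 6, 2^16 ≡ 6² = 36 ≡ 11. Since 20 = 16 + 4, 2^20 ≡ 11·16: 11·16 = 176 ≡ 1. So 2^20 ≡ 1 (mod 25).
So h(1) = h(2) = 1 while 1 ≠ 2, hence h is not injective, hence not bijective.
Since h is not bijective, we determine |image(h)|. Computing x^20 mod 25 for each x (by repeated squaring, reducing mod 25 at every step), the values h(0), h(1), …, h(24) are: 0, 1, 1, 1, 1, 0, 1, 1, 1, 1, 0, 1, 1, 1, 1, 0, 1, 1, 1, 1, 0, 1, 1, 1, 1.
The distinct values are {0, 1}; there are 2 of them.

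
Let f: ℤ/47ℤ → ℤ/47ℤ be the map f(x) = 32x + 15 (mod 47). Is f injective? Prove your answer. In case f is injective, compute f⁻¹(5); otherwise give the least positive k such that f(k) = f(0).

If f(u) = f(v), then 32u ≡ 32v (mod 47). Because gcd(32, 47) = 1, we may cancel 32 to get u ≡ v (mod 47).
Hence f is injective.
We now compute 32⁻¹ mod 47 explicitly. Euclid's algorithm: 47 = 1·32 + 15, 32 = 2·15 + 2, 15 = 7·2 + 1; back-substituting gives 1 = 25·32 − 17·47, so 32⁻¹ ≡ 25 (mod 47).
Since f is injective, we find f⁻¹(5): we need 32x ≡ 5 − 15 ≡ 37 (mod 47). Using 32⁻¹ = 25: x ≡ 25·37 = 925 = 19·47 + 32, so x = 32.
Check: f(32) = 32·32 + 15 = 1039 = 22·47 + 5 ≡ 5 (mod 47).

32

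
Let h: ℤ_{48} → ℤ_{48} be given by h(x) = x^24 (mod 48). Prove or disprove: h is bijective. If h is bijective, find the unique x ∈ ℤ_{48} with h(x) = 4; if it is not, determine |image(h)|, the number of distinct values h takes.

4

h(2): Repeated squaring mod 48: 2^1 ≡ 2, 2^2 ≡ 2² = 4, 2^4 ≡ 4² = 16, 2^8 ≡ 16² = 256 ≡ 16, 2^16 ≡ 16² = 256 ≡ 16. Since 24 = 16 + 8, 2^24 ≡ 16·16: 16·16 = 256 ≡ 16. So 2^24 ≡ 16 (mod 48).
h(4): Repeated squaring mod 48: 4^1 ≡ 4, 4^2 ≡ 4² = 16, 4^4 ≡ 16² = 256 ≡ 16, 4^8 ≡ 16² = 256 ≡ 16, 4^16 ≡ 16² = 256 ≡ 16. Since 24 = 16 + 8, 4^24 ≡ 16·16: 16·16 = 256 ≡ 16. So 4^24 ≡ 16 (mod 48).
So h(2) = h(4) = 16 while 2 ≠ 4, hence h is not injective, hence not bijective.
Since h is not bijective, we determine |image(h)|. Computing x^24 mod 48 for each x (by repeated squaring, reducing mod 48 at every step), the values h(0), h(1), …, h(47) are: 0, 1, 16, 33, 16, 1, 0, 1, 16, 33, 16, 1, 0, 1, 16, 33, 16, 1, 0, 1, 16, 33, 16, 1, 0, 1, 16, 33, 16, 1, 0, 1, 16, 33, 16, 1, 0, 1, 16, 33, 16, 1, 0, 1, 16, 33, 16, 1.
The distinct values are {0, 1, 16, 33}; there are 4 of them.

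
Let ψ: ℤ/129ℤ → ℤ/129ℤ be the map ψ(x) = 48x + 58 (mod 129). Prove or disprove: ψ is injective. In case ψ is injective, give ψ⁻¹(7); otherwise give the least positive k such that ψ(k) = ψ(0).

43

We have gcd(48, 129) = 3 > 1. Taking a = 0 and b = 43: ψ(0) = 58 and ψ(43) = 48·43 + 58 = 2122 ≡ 58 (mod 129).
So ψ(0) = ψ(43) while 0 ≠ 43, therefore ψ is not injective.
Since ψ is not injective, we find the least positive k with ψ(k) = ψ(0): this means 48k ≡ 0 (mod 129), i.e. 129 ∣ 48k. Since gcd(48, 129) = 3, dividing through by 3 this holds exactly when 43 ∣ 16k, and as gcd(16, 43) = 1, exactly when 43 ∣ k.
The smallest positive such k is 43.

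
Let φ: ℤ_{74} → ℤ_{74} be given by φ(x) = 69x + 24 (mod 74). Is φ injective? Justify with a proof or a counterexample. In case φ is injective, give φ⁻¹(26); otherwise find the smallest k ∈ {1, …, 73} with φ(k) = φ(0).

44

If φ(a) = φ(b), then 69a ≡ 69b (mod 74). Because gcd(69, 74) = 1, we may cancel 69 to get a ≡ b (mod 74).
Thus φ is injective.
We now compute 69⁻¹ mod 74 explicitly. Euclid's algorithm: 74 = 1·69 + 5, 69 = 13·5 + 4, 5 = 1·4 + 1; back-substituting gives 1 = 59·69 − 55·74, so 69⁻¹ ≡ 59 (mod 74).
Since φ is injective, we compute φ⁻¹(26): solve 69x + 24 ≡ 26 (mod 74), i.e. 69x ≡ 2 (mod 74).
Multiplying by 69⁻¹ = 59 gives x ≡ 59·2 = 118 = 1·74 + 44 ≡ 44 (mod 74).
Check: φ(44) = 69·44 + 24 = 3060 = 41·74 + 26 ≡ 26 (mod 74).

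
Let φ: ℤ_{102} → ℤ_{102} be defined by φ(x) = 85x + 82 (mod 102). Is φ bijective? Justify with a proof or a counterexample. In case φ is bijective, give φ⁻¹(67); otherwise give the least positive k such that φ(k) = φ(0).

6

Recall: φ is injective when φ(s) = φ(t) forces s = t.
We have gcd(85, 102) = 17 > 1. Taking s = 0 and t = 6: φ(0) = 82 and φ(6) = 85·6 + 82 = 592 ≡ 82 (mod 102).
So φ(0) = φ(6) while 0 ≠ 6, so φ is not injective, hence not bijective.
Since φ is not bijective, we find the least positive k with φ(k) = φ(0): this means 85k ≡ 0 (mod 102), i.e. 102 ∣ 85k. Since gcd(85, 102) = 17, dividing through by 17 this holds exactly when 6 ∣ 5k, and as gcd(5, 6) = 1, exactly when 6 ∣ k.
The smallest positive such k is 6.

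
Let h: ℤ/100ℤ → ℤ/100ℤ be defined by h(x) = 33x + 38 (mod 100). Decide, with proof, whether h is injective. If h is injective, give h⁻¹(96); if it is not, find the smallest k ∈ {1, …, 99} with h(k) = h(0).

If h(a) = h(b), then 33a ≡ 33b (mod 100). Because gcd(33, 100) = 1, we may cancel 33 to get a ≡ b (mod 100).
Thus h is injective.
We now compute 33⁻¹ mod 100 explicitly. Euclid's algorithm: 100 = 3·33 + 1; back-substituting gives 1 = 97·33 − 32·100, so 33⁻¹ ≡ 97 (mod 100).
Since h is injective, we find h⁻¹(96): we need 33x ≡ 96 − 38 ≡ 58 (mod 100). Using 33⁻¹ = 97: x ≡ 97·58 = 5626 = 56·100 + 26, so x = 26.
Check: h(26) = 33·26 + 38 = 896 = 8·100 + 96 ≡ 96 (mod 100).

26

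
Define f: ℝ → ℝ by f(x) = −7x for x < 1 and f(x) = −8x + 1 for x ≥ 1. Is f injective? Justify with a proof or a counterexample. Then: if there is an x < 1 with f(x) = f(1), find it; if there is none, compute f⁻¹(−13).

Both pieces are strictly decreasing (slopes −7 and −8), so each is injective on its own interval.
The left piece maps (−∞, 1) onto (−7, ∞); the right piece maps [1, ∞) onto (−∞, −7].
These images are disjoint, so no value is attained by both pieces. Therefore f is injective.
Because the two images are disjoint, no x < 1 has f(x) = f(1), so we compute f⁻¹(−13): −13 lies in (−∞, −7], so solve −8x + 1 = −13: x = (−13 − 1)/(−8) = 7/4.

7/4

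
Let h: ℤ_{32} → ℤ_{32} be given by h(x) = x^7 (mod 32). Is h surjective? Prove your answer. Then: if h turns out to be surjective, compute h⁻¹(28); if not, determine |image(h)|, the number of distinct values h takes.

h(0) = 0^7 = 0.
h(2): Repeated squaring mod 32: 2^1 ≡ 2, 2^2 ≡ 2² = 4, 2^4 ≡ 4² = 16. Since 7 = 4 + 2 + 1, 2^7 ≡ 16·4·2: 16·4 = 64 ≡ 0, then 0·2 = 0. So 2^7 ≡ 0 (mod 32).
So h(0) = h(2) = 0 while 0 ≠ 2, thus h is not injective.
A non-injective map from the 32-element set ℤ_{32} to itself takes at most 31 distinct values, so it cannot be surjective. Hence h is not surjective.
Since h is not surjective, we determine |image(h)|. Computing x^7 mod 32 for each x (by repeated squaring, reducing mod 32 at every step), the values h(0), h(1), …, h(31) are: 0, 1, 0, 11, 0, 13, 0, 23, 0, 25, 0, 3, 0, 5, 0, 15, 0, 17, 0, 27, 0, 29, 0, 7, 0, 9, 0, 19, 0, 21, 0, 31.
The distinct values are {0, 1, 3, 5, 7, 9, 11, 13, 15, 17, 19, 21, 23, 25, 27, 29, 31}; there are 17 of them.

17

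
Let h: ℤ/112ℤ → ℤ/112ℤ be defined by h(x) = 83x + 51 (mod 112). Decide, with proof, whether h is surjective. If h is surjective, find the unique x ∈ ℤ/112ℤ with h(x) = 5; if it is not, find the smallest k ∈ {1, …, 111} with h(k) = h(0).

Recall: surjectivity means every element of the codomain has a preimage under h.
Since gcd(83, 112) = 1, 83 is invertible modulo 112. Euclid's algorithm: 112 = 1·83 + 29, 83 = 2·29 + 25, 29 = 1·25 + 4, 25 = 6·4 + 1; back-substituting gives 1 = 27·83 − 20·112, so 83⁻¹ ≡ 27 (mod 112).
Then y ↦ 27(y − 51) is a two-sided inverse to h, so every y ∈ ℤ/112ℤ has a preimage.
Hence h is surjective.
Since h is surjective, we find h⁻¹(5): we need 83x ≡ 5 − 51 ≡ 66 (mod 112). Using 83⁻¹ = 27: x ≡ 27·66 = 1782 = 15·112 + 102, so x = 102.
Check: h(102) = 83·102 + 51 = 8517 = 76·112 + 5 ≡ 5 (mod 112).

102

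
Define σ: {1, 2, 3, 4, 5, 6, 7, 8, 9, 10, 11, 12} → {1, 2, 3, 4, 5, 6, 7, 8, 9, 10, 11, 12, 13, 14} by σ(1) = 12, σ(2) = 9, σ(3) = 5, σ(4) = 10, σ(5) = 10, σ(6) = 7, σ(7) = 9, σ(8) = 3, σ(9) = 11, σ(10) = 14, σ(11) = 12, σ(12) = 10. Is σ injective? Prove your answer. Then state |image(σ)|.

8

σ(4) = 10 = σ(5) with 4 ≠ 5, so σ is not injective.
The image of σ is {3, 5, 7, 9, 10, 11, 12, 14}, which has 8 elements.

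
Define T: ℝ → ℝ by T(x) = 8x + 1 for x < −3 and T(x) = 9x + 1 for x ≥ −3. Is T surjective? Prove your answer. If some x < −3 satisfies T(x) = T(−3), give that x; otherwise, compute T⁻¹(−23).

-27/8

Both pieces are strictly increasing (slopes 8 and 9), so each is injective on its own interval.
The left piece maps (−∞, −3) onto (−∞, −23); the right piece maps [−3, ∞) onto [−26, ∞).
The union (−∞, −23) ∪ [−26, ∞) covers ℝ, so T is surjective.
For the follow-up: the images overlap, so an x < −3 with T(x) = T(−3) exists. T(−3) = −26; solving 8x + 1 = −26 for x < −3 gives x = (−26 − 1)/8 = −27/8.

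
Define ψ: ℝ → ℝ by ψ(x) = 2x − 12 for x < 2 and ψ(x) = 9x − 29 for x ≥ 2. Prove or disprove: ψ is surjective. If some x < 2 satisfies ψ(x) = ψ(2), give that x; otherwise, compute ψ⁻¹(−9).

Both pieces are strictly increasing (slopes 2 and 9), so each is injective on its own interval.
The left piece maps (−∞, 2) onto (−∞, −8); the right piece maps [2, ∞) onto [−11, ∞).
The union (−∞, −8) ∪ [−11, ∞) covers ℝ, so ψ is surjective.
For the follow-up: the images overlap, so an x < 2 with ψ(x) = ψ(2) exists. ψ(2) = −11; solving 2x − 12 = −11 for x < 2 gives x = (−11 + 12)/2 = 1/2.

1/2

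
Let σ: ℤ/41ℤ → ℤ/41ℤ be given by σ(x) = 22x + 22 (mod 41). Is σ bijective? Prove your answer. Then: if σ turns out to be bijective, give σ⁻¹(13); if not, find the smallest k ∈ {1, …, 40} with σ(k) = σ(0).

Suppose σ(u) = σ(v) in ℤ/41ℤ. Then 22u + 22 ≡ 22v + 22 (mod 41), thus 22(u − v) ≡ 0 (mod 41).
Since gcd(22, 41) = 1, 22 is invertible modulo 41, therefore u − v ≡ 0 (mod 41), i.e. u = v.
We now compute 22⁻¹ mod 41 explicitly. Euclid's algorithm: 41 = 1·22 + 19, 22 = 1·19 + 3, 19 = 6·3 + 1; back-substituting gives 1 = 28·22 − 15·41, so 22⁻¹ ≡ 28 (mod 41).
For any y ∈ ℤ/41ℤ, x = 28(y − 22) mod 41 satisfies σ(x) = 22·28(y − 22) + 22 ≡ y (since 22·28 ≡ 1 mod 41). So every y has a preimage.
Thus σ is bijective.
Since σ is bijective, we compute σ⁻¹(13): solve 22x + 22 ≡ 13 (mod 41), i.e. 22x ≡ 32 (mod 41).
Multiplying by 22⁻¹ = 28 gives x ≡ 28·32 = 896 = 21·41 + 35 ≡ 35 (mod 41).
Check: σ(35) = 22·35 + 22 = 792 = 19·41 + 13 ≡ 13 (mod 41).

35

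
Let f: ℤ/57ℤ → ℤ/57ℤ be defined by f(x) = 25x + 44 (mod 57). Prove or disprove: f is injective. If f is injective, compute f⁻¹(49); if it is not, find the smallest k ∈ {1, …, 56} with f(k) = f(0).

23

If f(a) = f(b), then 25a ≡ 25b (mod 57). Because gcd(25, 57) = 1, we may cancel 25 to get a ≡ b (mod 57).
Therefore f is injective.
We now compute 25⁻¹ mod 57 explicitly. Euclid's algorithm: 57 = 2·25 + 7, 25 = 3·7 + 4, 7 = 1·4 + 3, 4 = 1·3 + 1; back-substituting gives 1 = 16·25 − 7·57, so 25⁻¹ ≡ 16 (mod 57).
Since f is injective, we compute f⁻¹(49): solve 25x + 44 ≡ 49 (mod 57), i.e. 25x ≡ 5 (mod 57).
Multiplying by 25⁻¹ = 16 gives x ≡ 16·5 = 80 = 1·57 + 23 ≡ 23 (mod 57).
Check: f(23) = 25·23 + 44 = 619 = 10·57 + 49 ≡ 49 (mod 57).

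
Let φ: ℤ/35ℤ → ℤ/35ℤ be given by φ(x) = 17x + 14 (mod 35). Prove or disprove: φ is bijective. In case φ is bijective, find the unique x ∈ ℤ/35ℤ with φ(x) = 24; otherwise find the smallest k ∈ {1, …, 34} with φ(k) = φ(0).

15

If φ(x_1) = φ(x_2), then 17x_1 ≡ 17x_2 (mod 35). Because gcd(17, 35) = 1, we may cancel 17 to get x_1 ≡ x_2 (mod 35).
We now compute 17⁻¹ mod 35 explicitly. Euclid's algorithm: 35 = 2·17 + 1; back-substituting gives 1 = 33·17 − 16·35, so 17⁻¹ ≡ 33 (mod 35).
For any y ∈ ℤ/35ℤ, x = 33(y − 14) mod 35 satisfies φ(x) = 17·33(y − 14) + 14 ≡ y (since 17·33 ≡ 1 mod 35). So every y has a preimage.
Thus φ is bijective.
Since φ is bijective, we find φ⁻¹(24): we need 17x ≡ 24 − 14 ≡ 10 (mod 35). Using 17⁻¹ = 33: x ≡ 33·10 = 330 = 9·35 + 15, so x = 15.
Check: φ(15) = 17·15 + 14 = 269 = 7·35 + 24 ≡ 24 (mod 35).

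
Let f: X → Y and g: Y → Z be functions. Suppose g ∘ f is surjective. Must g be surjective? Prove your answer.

Let c ∈ Z. Since g ∘ f is surjective, some a ∈ X has g(f(a)) = c. Then b = f(a) ∈ Y satisfies g(b) = c. So g is surjective.

surjective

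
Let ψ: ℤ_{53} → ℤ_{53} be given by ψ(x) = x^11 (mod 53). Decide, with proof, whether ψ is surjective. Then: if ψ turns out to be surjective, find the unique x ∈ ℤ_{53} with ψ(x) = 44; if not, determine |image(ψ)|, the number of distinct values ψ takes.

10

Since 53 is prime, the nonzero elements of ℤ_{53} form a cyclic group of order 52.
As gcd(11, 52) = 1, raising to the 11th power is a bijection on this group: if s^11 ≡ t^11 then (st^{−1})^11 = 1, and the only element of order dividing gcd(11, 52) = 1 is 1, so s = t.
With ψ(0) = 0 this makes ψ injective on all of ℤ_{53}, hence bijective (finite equal-size domain and codomain). In particular ψ is surjective.
Since ψ is surjective, we find the preimage of 44. The inverse of x ↦ x^11 on (ℤ_{53})^× is x ↦ x^19, because 11·19 = 209 = 4·52 + 1 ≡ 1 (mod 52) and x^{52} = 1 for x ≠ 0 (Fermat). So ψ⁻¹(44) = 44^19 mod 53.
Repeated squaring mod 53: 44^1 ≡ 44, 44^2 ≡ 44² = 1936 ≡ 28, 44^4 ≡ 28² = 784 ≡ 42, 44^8 ≡ 42² = 1764 ≡ 15, 44^16 ≡ 15² = 225 ≡ 13. Since 19 = 16 + 2 + 1, 44^19 ≡ 13·28·44: 13·28 = 364 ≡ 46, then 46·44 = 2024 ≡ 10. So 44^19 ≡ 10 (mod 53).
Hence ψ⁻¹(44) = 10.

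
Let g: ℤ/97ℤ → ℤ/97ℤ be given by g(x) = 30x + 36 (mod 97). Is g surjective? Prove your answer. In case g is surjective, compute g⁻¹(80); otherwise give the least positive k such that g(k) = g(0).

92

Since gcd(30, 97) = 1, 30 is invertible modulo 97. Euclid's algorithm: 97 = 3·30 + 7, 30 = 4·7 + 2, 7 = 3·2 + 1; back-substituting gives 1 = 55·30 − 17·97, so 30⁻¹ ≡ 55 (mod 97).
Then y ↦ 55(y − 36) is a two-sided inverse to g, so every y ∈ ℤ/97ℤ has a preimage.
So g is surjective.
Since g is surjective, we compute g⁻¹(80): solve 30x + 36 ≡ 80 (mod 97), i.e. 30x ≡ 44 (mod 97).
Multiplying by 30⁻¹ = 55 gives x ≡ 55·44 = 2420 = 24·97 + 92 ≡ 92 (mod 97).
Check: g(92) = 30·92 + 36 = 2796 = 28·97 + 80 ≡ 80 (mod 97).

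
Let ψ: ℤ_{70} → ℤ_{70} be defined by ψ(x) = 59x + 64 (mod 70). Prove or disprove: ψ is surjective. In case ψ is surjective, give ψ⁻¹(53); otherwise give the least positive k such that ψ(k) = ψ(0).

Recall that ψ is surjective if every y in the codomain equals ψ(x) for some x in the domain.
Since gcd(59, 70) = 1, 59 is invertible modulo 70. Euclid's algorithm: 70 = 1·59 + 11, 59 = 5·11 + 4, 11 = 2·4 + 3, 4 = 1·3 + 1; back-substituting gives 1 = 19·59 − 16·70, so 59⁻¹ ≡ 19 (mod 70).
Then y ↦ 19(y − 64) is a two-sided inverse to ψ, so every y ∈ ℤ_{70} has a preimage.
Therefore ψ is surjective.
Since ψ is surjective, we compute ψ⁻¹(53): solve 59x + 64 ≡ 53 (mod 70), i.e. 59x ≡ 59 (mod 70).
Multiplying by 59⁻¹ = 19 gives x ≡ 19·59 = 1121 = 16·70 + 1 ≡ 1 (mod 70).
Check: ψ(1) = 59·1 + 64 = 123 = 1·70 + 53 ≡ 53 (mod 70).

1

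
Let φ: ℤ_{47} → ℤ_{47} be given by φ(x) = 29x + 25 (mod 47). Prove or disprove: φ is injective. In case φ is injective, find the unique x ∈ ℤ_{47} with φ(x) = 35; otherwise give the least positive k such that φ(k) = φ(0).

36

If φ(u) = φ(v), then 29u ≡ 29v (mod 47). Because gcd(29, 47) = 1, we may cancel 29 to get u ≡ v (mod 47).
Thus φ is injective.
We now compute 29⁻¹ mod 47 explicitly. Euclid's algorithm: 47 = 1·29 + 18, 29 = 1·18 + 11, 18 = 1·11 + 7, 11 = 1·7 + 4, 7 = 1·4 + 3, 4 = 1·3 + 1; back-substituting gives 1 = 13·29 − 8·47, so 29⁻¹ ≡ 13 (mod 47).
Since φ is injective, we compute φ⁻¹(35): solve 29x + 25 ≡ 35 (mod 47), i.e. 29x ≡ 10 (mod 47).
Multiplying by 29⁻¹ = 13 gives x ≡ 13·10 = 130 = 2·47 + 36 ≡ 36 (mod 47).
Check: φ(36) = 29·36 + 25 = 1069 = 22·47 + 35 ≡ 35 (mod 47).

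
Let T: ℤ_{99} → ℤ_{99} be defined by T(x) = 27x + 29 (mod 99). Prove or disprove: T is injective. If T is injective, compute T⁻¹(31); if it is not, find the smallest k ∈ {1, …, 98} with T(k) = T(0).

11

We have gcd(27, 99) = 9 > 1. Taking a = 0 and b = 11: T(0) = 29 and T(11) = 27·11 + 29 = 326 ≡ 29 (mod 99).
So T(0) = T(11) while 0 ≠ 11, hence T is not injective.
Since T is not injective, we find the least positive k with T(k) = T(0): this means 27k ≡ 0 (mod 99), i.e. 99 ∣ 27k. Since gcd(27, 99) = 9, dividing through by 9 this holds exactly when 11 ∣ 3k, and as gcd(3, 11) = 1, exactly when 11 ∣ k.
The smallest positive such k is 11.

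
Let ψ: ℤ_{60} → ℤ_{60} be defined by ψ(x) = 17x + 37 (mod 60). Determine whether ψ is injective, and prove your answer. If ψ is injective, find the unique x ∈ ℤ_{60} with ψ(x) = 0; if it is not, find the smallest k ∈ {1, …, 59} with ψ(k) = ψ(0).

If ψ(a) = ψ(b), then 17a ≡ 17b (mod 60). Because gcd(17, 60) = 1, we may cancel 17 to get a ≡ b (mod 60).
So ψ is injective.
We now compute 17⁻¹ mod 60 explicitly. Euclid's algorithm: 60 = 3·17 + 9, 17 = 1·9 + 8, 9 = 1·8 + 1; back-substituting gives 1 = 53·17 − 15·60, so 17⁻¹ ≡ 53 (mod 60).
Since ψ is injective, we find ψ⁻¹(0): we need 17x ≡ 0 − 37 ≡ 23 (mod 60). Using 17⁻¹ = 53: x ≡ 53·23 = 1219 = 20·60 + 19, so x = 19.
Check: ψ(19) = 17·19 + 37 = 360 = 6·60 + 0 ≡ 0 (mod 60).

19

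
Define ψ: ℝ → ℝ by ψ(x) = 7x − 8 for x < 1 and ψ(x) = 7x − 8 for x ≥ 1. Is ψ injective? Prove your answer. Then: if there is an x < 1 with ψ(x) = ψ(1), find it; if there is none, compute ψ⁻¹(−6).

2/7

Both pieces are strictly increasing (slopes 7 and 7), so each is injective on its own interval.
The left piece maps (−∞, 1) onto (−∞, −1); the right piece maps [1, ∞) onto [−1, ∞).
These images are disjoint, so no value is attained by both pieces. Hence ψ is injective.
Because the two images are disjoint, no x < 1 has ψ(x) = ψ(1), so we compute ψ⁻¹(−6): −6 lies in (−∞, −1), so solve 7x − 8 = −6: x = (−6 + 8)/7 = 2/7.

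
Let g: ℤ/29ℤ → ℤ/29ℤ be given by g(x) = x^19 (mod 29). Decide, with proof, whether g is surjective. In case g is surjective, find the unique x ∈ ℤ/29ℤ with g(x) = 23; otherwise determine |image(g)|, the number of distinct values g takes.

Since 29 is prime, the nonzero elements of ℤ/29ℤ form a cyclic group of order 28.
As gcd(19, 28) = 1, raising to the 19th power is a bijection on this group: if x_1^19 ≡ x_2^19 then (x_1x_2^{−1})^19 = 1, and the only element of order dividing gcd(19, 28) = 1 is 1, so x_1 = x_2.
With g(0) = 0 this makes g injective on all of ℤ/29ℤ, hence bijective (finite equal-size domain and codomain). In particular g is surjective.
Since g is surjective, we find the preimage of 23. The inverse of x ↦ x^19 on (ℤ/29ℤ)^× is x ↦ x^3, because 19·3 = 57 = 2·28 + 1 ≡ 1 (mod 28) and x^{28} = 1 for x ≠ 0 (Fermat). So g⁻¹(23) = 23^3 mod 29.
Repeated squaring mod 29: 23^1 ≡ 23, 23^2 ≡ 23² = 529 ≡ 7. Since 3 = 2 + 1, 23^3 ≡ 7·23: 7·23 = 161 ≡ 16. So 23^3 ≡ 16 (mod 29).
Hence g⁻¹(23) = 16.

16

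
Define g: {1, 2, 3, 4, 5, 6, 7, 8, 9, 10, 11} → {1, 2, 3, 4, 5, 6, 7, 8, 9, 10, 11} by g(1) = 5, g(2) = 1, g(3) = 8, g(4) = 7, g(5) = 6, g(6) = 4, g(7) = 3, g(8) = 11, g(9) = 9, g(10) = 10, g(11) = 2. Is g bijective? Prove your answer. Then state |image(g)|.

The values 5, 1, 8, 7, 6, 4, 3, 11, 9, 10, 2 are a permutation of {1, 2, 3, 4, 5, 6, 7, 8, 9, 10, 11}: each element appears exactly once.
So g is injective and surjective, hence bijective.
The image of g is {1, 2, 3, 4, 5, 6, 7, 8, 9, 10, 11}, which has 11 elements.

11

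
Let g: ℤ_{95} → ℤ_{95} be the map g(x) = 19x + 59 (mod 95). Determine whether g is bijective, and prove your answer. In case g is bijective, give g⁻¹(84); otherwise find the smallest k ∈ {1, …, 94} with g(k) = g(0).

5

We have gcd(19, 95) = 19 > 1. Taking a = 0 and b = 5: g(0) = 59 and g(5) = 19·5 + 59 = 154 ≡ 59 (mod 95).
So g(0) = g(5) while 0 ≠ 5, hence g is not injective, hence not bijective.
Since g is not bijective, we find the least positive k with g(k) = g(0): this means 19k ≡ 0 (mod 95), i.e. 95 ∣ 19k. Since gcd(19, 95) = 19, dividing through by 19 this holds exactly when 5 ∣ k.
The smallest positive such k is 5.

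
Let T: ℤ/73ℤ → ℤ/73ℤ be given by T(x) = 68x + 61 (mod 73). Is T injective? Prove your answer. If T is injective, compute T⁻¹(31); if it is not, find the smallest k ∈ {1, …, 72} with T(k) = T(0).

6

Recall: T is injective if T(s) = T(t) implies s = t.
Suppose T(s) = T(t) in ℤ/73ℤ. Then 68s + 61 ≡ 68t + 61 (mod 73), hence 68(s − t) ≡ 0 (mod 73).
Since gcd(68, 73) = 1, 68 is invertible modulo 73, so s − t ≡ 0 (mod 73), i.e. s = t.
Hence T is injective.
We now compute 68⁻¹ mod 73 explicitly. Euclid's algorithm: 73 = 1·68 + 5, 68 = 13·5 + 3, 5 = 1·3 + 2, 3 = 1·2 + 1; back-substituting gives 1 = 29·68 − 27·73, so 68⁻¹ ≡ 29 (mod 73).
Since T is injective, we compute T⁻¹(31): solve 68x + 61 ≡ 31 (mod 73), i.e. 68x ≡ 43 (mod 73).
Multiplying by 68⁻¹ = 29 gives x ≡ 29·43 = 1247 = 17·73 + 6 ≡ 6 (mod 73).
Check: T(6) = 68·6 + 61 = 469 = 6·73 + 31 ≡ 31 (mod 73).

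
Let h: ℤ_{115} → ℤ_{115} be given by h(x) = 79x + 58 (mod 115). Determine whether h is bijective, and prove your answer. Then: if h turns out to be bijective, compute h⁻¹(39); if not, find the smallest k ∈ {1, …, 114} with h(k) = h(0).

74

By definition, injectivity means: for all s, t in the domain, h(s) = h(t) implies s = t.
If h(s) = h(t), then 79s ≡ 79t (mod 115). Because gcd(79, 115) = 1, we may cancel 79 to get s ≡ t (mod 115).
We now compute 79⁻¹ mod 115 explicitly. Euclid's algorithm: 115 = 1·79 + 36, 79 = 2·36 + 7, 36 = 5·7 + 1; back-substituting gives 1 = 99·79 − 68·115, so 79⁻¹ ≡ 99 (mod 115).
For any y ∈ ℤ_{115}, x = 99(y − 58) mod 115 satisfies h(x) = 79·99(y − 58) + 58 ≡ y (since 79·99 ≡ 1 mod 115). So every y has a preimage.
Thus h is bijective.
Since h is bijective, we compute h⁻¹(39): solve 79x + 58 ≡ 39 (mod 115), i.e. 79x ≡ 96 (mod 115).
Multiplying by 79⁻¹ = 99 gives x ≡ 99·96 = 9504 = 82·115 + 74 ≡ 74 (mod 115).
Check: h(74) = 79·74 + 58 = 5904 = 51·115 + 39 ≡ 39 (mod 115).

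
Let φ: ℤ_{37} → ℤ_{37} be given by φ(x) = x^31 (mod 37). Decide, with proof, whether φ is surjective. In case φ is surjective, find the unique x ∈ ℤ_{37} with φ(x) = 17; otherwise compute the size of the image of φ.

15

Since 37 is prime, the nonzero elements of ℤ_{37} form a cyclic group of order 36.
As gcd(31, 36) = 1, raising to the 31st power is a bijection on this group: if u^31 ≡ v^31 then (uv^{−1})^31 = 1, and the only element of order dividing gcd(31, 36) = 1 is 1, so u = v.
With φ(0) = 0 this makes φ injective on all of ℤ_{37}, hence bijective (finite equal-size domain and codomain). In particular φ is surjective.
Since φ is surjective, we find the preimage of 17. The inverse of x ↦ x^31 on (ℤ_{37})^× is x ↦ x^7, because 31·7 = 217 = 6·36 + 1 ≡ 1 (mod 36) and x^{36} = 1 for x ≠ 0 (Fermat). So φ⁻¹(17) = 17^7 mod 37.
Repeated squaring mod 37: 17^1 ≡ 17, 17^2 ≡ 17² = 289 ≡ 30, 17^4 ≡ 30² = 900 ≡ 12. Since 7 = 4 + 2 + 1, 17^7 ≡ 12·30·17: 12·30 = 360 ≡ 27, then 27·17 = 459 ≡ 15. So 17^7 ≡ 15 (mod 37).
Hence φ⁻¹(17) = 15.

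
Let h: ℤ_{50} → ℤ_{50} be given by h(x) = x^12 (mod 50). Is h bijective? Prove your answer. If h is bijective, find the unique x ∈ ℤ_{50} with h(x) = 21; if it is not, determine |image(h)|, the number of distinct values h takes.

h(1) = 1^12 = 1.
h(7): Repeated squaring mod 50: 7^1 ≡ 7, 7^2 ≡ 7² = 49, 7^4 ≡ 49² = 2401 ≡ 1, 7^8 ≡ 1² = 1. Since 12 = 8 + 4, 7^12 ≡ 1·1: 1·1 = 1. So 7^12 ≡ 1 (mod 50).
So h(1) = h(7) = 1 while 1 ≠ 7, therefore h is not injective, hence not bijective.
Since h is not bijective, we determine |image(h)|. Computing x^12 mod 50 for each x (by repeated squaring, reducing mod 50 at every step), the values h(0), h(1), …, h(49) are: 0, 1, 46, 41, 16, 25, 36, 1, 36, 31, 0, 21, 6, 31, 46, 25, 6, 11, 26, 11, 0, 41, 16, 21, 26, 25, 26, 21, 16, 41, 0, 11, 26, 11, 6, 25, 46, 31, 6, 21, 0, 31, 36, 1, 36, 25, 16, 41, 46, 1.
The distinct values are {0, 1, 6, 11, 16, 21, 25, 26, 31, 36, 41, 46}; there are 12 of them.

12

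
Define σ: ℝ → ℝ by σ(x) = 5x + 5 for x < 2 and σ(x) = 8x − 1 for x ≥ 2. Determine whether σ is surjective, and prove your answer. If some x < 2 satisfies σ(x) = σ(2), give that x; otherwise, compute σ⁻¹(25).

Both pieces are strictly increasing (slopes 5 and 8), so each is injective on its own interval.
The left piece maps (−∞, 2) onto (−∞, 15); the right piece maps [2, ∞) onto [15, ∞).
These images together cover ℝ, so σ is surjective.
Because the two images are disjoint, no x < 2 has σ(x) = σ(2), so we compute σ⁻¹(25): 25 lies in [15, ∞), so solve 8x − 1 = 25: x = (25 + 1)/8 = 13/4.

13/4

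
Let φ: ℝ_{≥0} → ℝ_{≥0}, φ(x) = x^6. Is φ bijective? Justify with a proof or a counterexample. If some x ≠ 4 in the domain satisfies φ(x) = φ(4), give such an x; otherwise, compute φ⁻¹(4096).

4

On ℝ_{≥0}, x ↦ x^6 is strictly increasing (injective) and for any y ∈ ℝ_{≥0} the 6th root y^{1/6} lies in ℝ_{≥0} (surjective). So φ is bijective.
Since x ↦ x^6 is strictly increasing on ℝ_{≥0}, it is injective there, so no x ≠ 4 in the domain has φ(x) = φ(4). We therefore compute φ⁻¹(4096) = 4096^{1/6} = 4 (indeed 4^6 = 4096).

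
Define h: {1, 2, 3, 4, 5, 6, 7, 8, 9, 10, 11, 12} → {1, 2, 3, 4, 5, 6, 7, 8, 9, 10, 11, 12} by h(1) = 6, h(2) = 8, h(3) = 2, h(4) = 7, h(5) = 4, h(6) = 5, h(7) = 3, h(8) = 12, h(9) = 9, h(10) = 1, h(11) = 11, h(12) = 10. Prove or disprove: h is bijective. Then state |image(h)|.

12

The values 6, 8, 2, 7, 4, 5, 3, 12, 9, 1, 11, 10 are a permutation of {1, 2, 3, 4, 5, 6, 7, 8, 9, 10, 11, 12}: each element appears exactly once.
So h is injective and surjective, hence bijective.
The image of h is {1, 2, 3, 4, 5, 6, 7, 8, 9, 10, 11, 12}, which has 12 elements.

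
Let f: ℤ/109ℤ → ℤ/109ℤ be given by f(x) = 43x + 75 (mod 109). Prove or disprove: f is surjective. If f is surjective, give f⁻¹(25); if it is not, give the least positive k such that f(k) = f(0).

Recall: f is surjective if every y in the codomain equals f(x) for some x in the domain.
Since gcd(43, 109) = 1, 43 is invertible modulo 109. Euclid's algorithm: 109 = 2·43 + 23, 43 = 1·23 + 20, 23 = 1·20 + 3, 20 = 6·3 + 2, 3 = 1·2 + 1; back-substituting gives 1 = 71·43 − 28·109, so 43⁻¹ ≡ 71 (mod 109).
Then y ↦ 71(y − 75) is a two-sided inverse to f, so every y ∈ ℤ/109ℤ has a preimage.
Hence f is surjective.
Since f is surjective, we find f⁻¹(25): we need 43x ≡ 25 − 75 ≡ 59 (mod 109). Using 43⁻¹ = 71: x ≡ 71·59 = 4189 = 38·109 + 47, so x = 47.
Check: f(47) = 43·47 + 75 = 2096 = 19·109 + 25 ≡ 25 (mod 109).

47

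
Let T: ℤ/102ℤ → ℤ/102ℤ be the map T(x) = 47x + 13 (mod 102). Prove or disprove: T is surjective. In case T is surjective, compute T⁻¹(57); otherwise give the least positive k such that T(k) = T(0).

Since gcd(47, 102) = 1, 47 is invertible modulo 102. Euclid's algorithm: 102 = 2·47 + 8, 47 = 5·8 + 7, 8 = 1·7 + 1; back-substituting gives 1 = 89·47 − 41·102, so 47⁻¹ ≡ 89 (mod 102).
Then y ↦ 89(y − 13) is a two-sided inverse to T, so every y ∈ ℤ/102ℤ has a preimage.
Thus T is surjective.
Since T is surjective, we find T⁻¹(57): we need 47x ≡ 57 − 13 ≡ 44 (mod 102). Using 47⁻¹ = 89: x ≡ 89·44 = 3916 = 38·102 + 40, so x = 40.
Check: T(40) = 47·40 + 13 = 1893 = 18·102 + 57 ≡ 57 (mod 102).

40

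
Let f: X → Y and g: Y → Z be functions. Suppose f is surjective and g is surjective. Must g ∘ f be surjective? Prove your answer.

surjective

Let c ∈ Z. Since g is surjective, there is b ∈ Y with g(b) = c. Since f is surjective, there is a ∈ X with f(a) = b.
Then (g ∘ f)(a) = g(b) = c. Thus g ∘ f is surjective.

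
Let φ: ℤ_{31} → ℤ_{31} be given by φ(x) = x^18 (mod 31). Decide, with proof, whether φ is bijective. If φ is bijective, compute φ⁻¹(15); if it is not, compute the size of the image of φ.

φ(1) = 1^18 = 1.
φ(5): Repeated squaring mod 31: 5^1 ≡ 5, 5^2 ≡ 5² = 25, 5^4 ≡ 25² = 625 ≡ 5, 5^8 ≡ 5² = 25, 5^16 ≡ 25² = 625 ≡ 5. Since 18 = 16 + 2, 5^18 ≡ 5·25: 5·25 = 125 ≡ 1. So 5^18 ≡ 1 (mod 31).
So φ(1) = φ(5) = 1 while 1 ≠ 5, so φ is not injective, hence not bijective.
Since φ is not bijective, we determine |image(φ)|. Computing x^18 mod 31 for each x (by repeated squaring, reducing mod 31 at every step), the values φ(0), φ(1), …, φ(30) are: 0, 1, 8, 4, 2, 1, 1, 2, 16, 16, 8, 2, 8, 4, 16, 4, 4, 16, 4, 8, 2, 8, 16, 16, 2, 1, 1, 2, 4, 8, 1.
The distinct values are {0, 1, 2, 4, 8, 16}; there are 6 of them.

6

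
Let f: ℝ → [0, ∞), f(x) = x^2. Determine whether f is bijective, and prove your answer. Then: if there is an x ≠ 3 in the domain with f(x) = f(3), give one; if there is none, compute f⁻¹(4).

-3

f(3) = 9 = (−3)^2 = f(−3) (since 2 is even), with 3 ≠ −3. So f is not injective, hence not bijective.
For the follow-up, such an x exists: taking x = −3 ∈ ℝ gives f(−3) = 9 = f(3) with −3 ≠ 3.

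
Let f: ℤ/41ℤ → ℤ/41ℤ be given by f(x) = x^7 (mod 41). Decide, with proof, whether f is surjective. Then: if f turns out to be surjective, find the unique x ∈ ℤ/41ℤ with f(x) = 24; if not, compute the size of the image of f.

Since 41 is prime, the nonzero elements of ℤ/41ℤ form a cyclic group of order 40.
As gcd(7, 40) = 1, raising to the 7th power is a bijection on this group: if s^7 ≡ t^7 then (st^{−1})^7 = 1, and the only element of order dividing gcd(7, 40) = 1 is 1, so s = t.
With f(0) = 0 this makes f injective on all of ℤ/41ℤ, hence bijective (finite equal-size domain and codomain). In particular f is surjective.
Since f is surjective, we find the preimage of 24. The inverse of x ↦ x^7 on (ℤ/41ℤ)^× is x ↦ x^23, because 7·23 = 161 = 4·40 + 1 ≡ 1 (mod 40) and x^{40} = 1 for x ≠ 0 (Fermat). So f⁻¹(24) = 24^23 mod 41.
Repeated squaring mod 41: 24^1 ≡ 24, 24^2 ≡ 24² = 576 ≡ 2, 24^4 ≡ 2² = 4, 24^8 ≡ 4² = 16, 24^16 ≡ 16² = 256 ≡ 10. Since 23 = 16 + 4 + 2 + 1, 24^23 ≡ 10·4·2·24: 10·4 = 40, then 40·2 = 80 ≡ 39, then 39·24 = 936 ≡ 34. So 24^23 ≡ 34 (mod 41).
Hence f⁻¹(24) = 34.

34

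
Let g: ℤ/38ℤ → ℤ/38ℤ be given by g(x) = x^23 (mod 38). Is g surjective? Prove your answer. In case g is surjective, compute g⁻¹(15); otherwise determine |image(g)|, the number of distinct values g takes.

Computing x^23 mod 38 for each x (by repeated squaring, reducing mod 38 at every step), the values g(0), g(1), …, g(37) are: 0, 1, 32, 15, 36, 9, 24, 11, 12, 35, 22, 7, 8, 33, 10, 21, 4, 25, 18, 19, 20, 13, 34, 17, 28, 5, 30, 31, 16, 3, 26, 27, 14, 29, 2, 23, 6, 37.
Every element of ℤ/38ℤ appears exactly once in this list, so g is a bijection, and in particular surjective.
Since g is surjective, we read off the preimage of 15 from the same table: g(3) = 15, so g⁻¹(15) = 3.

3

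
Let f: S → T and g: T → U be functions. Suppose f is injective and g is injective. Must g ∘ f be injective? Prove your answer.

Suppose (g ∘ f)(u) = (g ∘ f)(v), i.e. g(f(u)) = g(f(v)).
Since g is injective, f(u) = f(v). Since f is injective, u = v. So g ∘ f is injective.

injective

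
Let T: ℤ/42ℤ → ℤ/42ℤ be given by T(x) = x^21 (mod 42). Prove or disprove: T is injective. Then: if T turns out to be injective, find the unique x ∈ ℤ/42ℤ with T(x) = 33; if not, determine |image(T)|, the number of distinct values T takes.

18

T(2): Repeated squaring mod 42: 2^1 ≡ 2, 2^2 ≡ 2² = 4, 2^4 ≡ 4² = 16, 2^8 ≡ 16² = 256 ≡ 4, 2^16 ≡ 4² = 16. Since 21 = 16 + 4 + 1, 2^21 ≡ 16·16·2: 16·16 = 256 ≡ 4, then 4·2 = 8. So 2^21 ≡ 8 (mod 42).
T(8): Repeated squaring mod 42: 8^1 ≡ 8, 8^2 ≡ 8² = 64 ≡ 22, 8^4 ≡ 22² = 484 ≡ 22, 8^8 ≡ 22² = 484 ≡ 22, 8^16 ≡ 22² = 484 ≡ 22. Since 21 = 16 + 4 + 1, 8^21 ≡ 22·22·8: 22·22 = 484 ≡ 22, then 22·8 = 176 ≡ 8. So 8^21 ≡ 8 (mod 42).
So T(2) = T(8) = 8 while 2 ≠ 8, therefore T is not injective.
Since T is not injective, we determine |image(T)|. Computing x^21 mod 42 for each x (by repeated squaring, reducing mod 42 at every step), the values T(0), T(1), …, T(41) are: 0, 1, 8, 27, 22, 41, 6, 7, 8, 15, 34, 29, 6, 13, 14, 15, 22, 41, 36, 13, 20, 21, 22, 29, 6, 1, 20, 27, 28, 29, 36, 13, 8, 27, 34, 35, 36, 1, 20, 15, 34, 41.
The distinct values are {0, 1, 6, 7, 8, 13, 14, 15, 20, 21, 22, 27, 28, 29, 34, 35, 36, 41}; there are 18 of them.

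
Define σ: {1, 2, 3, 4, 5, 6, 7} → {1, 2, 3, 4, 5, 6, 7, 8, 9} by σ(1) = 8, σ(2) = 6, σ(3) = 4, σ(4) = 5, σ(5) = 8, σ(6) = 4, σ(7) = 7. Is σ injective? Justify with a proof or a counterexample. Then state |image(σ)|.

5

σ(1) = 8 = σ(5) with 1 ≠ 5, so σ is not injective.
The image of σ is {4, 5, 6, 7, 8}, which has 5 elements.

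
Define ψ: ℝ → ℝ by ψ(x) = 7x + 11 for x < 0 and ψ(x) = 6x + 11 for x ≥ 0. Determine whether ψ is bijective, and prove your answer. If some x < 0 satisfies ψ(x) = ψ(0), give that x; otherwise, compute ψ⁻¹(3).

Both pieces are strictly increasing (slopes 7 and 6), so each is injective on its own interval.
The left piece maps (−∞, 0) onto (−∞, 11); the right piece maps [0, ∞) onto [11, ∞).
Since 11 = 11, the images partition ℝ: ψ is injective and surjective, hence bijective.
Because the two images are disjoint, no x < 0 has ψ(x) = ψ(0), so we compute ψ⁻¹(3): 3 lies in (−∞, 11), so solve 7x + 11 = 3: x = (3 − 11)/7 = −8/7.

-8/7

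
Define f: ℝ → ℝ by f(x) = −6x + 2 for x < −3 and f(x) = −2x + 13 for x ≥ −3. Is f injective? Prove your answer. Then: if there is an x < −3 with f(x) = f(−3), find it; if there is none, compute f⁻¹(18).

-5/2

Both pieces are strictly decreasing (slopes −6 and −2), so each is injective on its own interval.
The left piece maps (−∞, −3) onto (20, ∞); the right piece maps [−3, ∞) onto (−∞, 19].
These images are disjoint, so no value is attained by both pieces. So f is injective.
Because the two images are disjoint, no x < −3 has f(x) = f(−3), so we compute f⁻¹(18): 18 lies in (−∞, 19], so solve −2x + 13 = 18: x = (18 − 13)/(−2) = −5/2.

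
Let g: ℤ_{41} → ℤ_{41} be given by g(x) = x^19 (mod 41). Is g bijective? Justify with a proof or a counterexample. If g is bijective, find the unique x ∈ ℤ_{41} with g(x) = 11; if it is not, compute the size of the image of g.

26

Since 41 is prime, the nonzero elements of ℤ_{41} form a cyclic group of order 40.
As gcd(19, 40) = 1, raising to the 19th power is a bijection on this group: if u^19 ≡ v^19 then (uv^{−1})^19 = 1, and the only element of order dividing gcd(19, 40) = 1 is 1, so u = v.
With g(0) = 0 this makes g injective on all of ℤ_{41}, hence bijective (finite equal-size domain and codomain). In particular g is bijective.
Since g is bijective, we find the preimage of 11. The inverse of x ↦ x^19 on (ℤ_{41})^× is x ↦ x^19, because 19·19 = 361 = 9·40 + 1 ≡ 1 (mod 40) and x^{40} = 1 for x ≠ 0 (Fermat). So g⁻¹(11) = 11^19 mod 41.
Repeated squaring mod 41: 11^1 ≡ 11, 11^2 ≡ 11² = 121 ≡ 39, 11^4 ≡ 39² = 1521 ≡ 4, 11^8 ≡ 4² = 16, 11^16 ≡ 16² = 256 ≡ 10. Since 19 = 16 + 2 + 1, 11^19 ≡ 10·39·11: 10·39 = 390 ≡ 21, then 21·11 = 231 ≡ 26. So 11^19 ≡ 26 (mod 41).
Hence g⁻¹(11) = 26.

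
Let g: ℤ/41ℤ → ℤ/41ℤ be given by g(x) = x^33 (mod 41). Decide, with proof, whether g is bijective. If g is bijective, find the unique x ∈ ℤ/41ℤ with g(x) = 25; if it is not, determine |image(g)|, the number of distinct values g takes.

Since 41 is prime, the nonzero elements of ℤ/41ℤ form a cyclic group of order 40.
As gcd(33, 40) = 1, raising to the 33rd power is a bijection on this group: if a^33 ≡ b^33 then (ab^{−1})^33 = 1, and the only element of order dividing gcd(33, 40) = 1 is 1, so a = b.
With g(0) = 0 this makes g injective on all of ℤ/41ℤ, hence bijective (finite equal-size domain and codomain). In particular g is bijective.
Since g is bijective, we find the preimage of 25. The inverse of x ↦ x^33 on (ℤ/41ℤ)^× is x ↦ x^17, because 33·17 = 561 = 14·40 + 1 ≡ 1 (mod 40) and x^{40} = 1 for x ≠ 0 (Fermat). So g⁻¹(25) = 25^17 mod 41.
Repeated squaring mod 41: 25^1 ≡ 25, 25^2 ≡ 25² = 625 ≡ 10, 25^4 ≡ 10² = 100 ≡ 18, 25^8 ≡ 18² = 324 ≡ 37, 25^16 ≡ 37² = 1369 ≡ 16. Since 17 = 16 + 1, 25^17 ≡ 16·25: 16·25 = 400 ≡ 31. So 25^17 ≡ 31 (mod 41).
Hence g⁻¹(25) = 31.

31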